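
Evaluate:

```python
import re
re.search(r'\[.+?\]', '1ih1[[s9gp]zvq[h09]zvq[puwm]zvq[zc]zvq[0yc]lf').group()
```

`re.search` scans for the first position where the pattern succeeds.
The match spans [4:11] → '[[s9gp]'.

'[[s9gp]'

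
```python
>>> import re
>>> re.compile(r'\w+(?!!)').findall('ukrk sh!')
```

The negative lookahead/lookbehind blocks any match where the forbidden context is present.
Matches: at [0:4] → 'ukrk'; at [5:6] → 's'.
With no groups in the pattern, `findall` gives back each whole match — 2 here.

['ukrk', 's']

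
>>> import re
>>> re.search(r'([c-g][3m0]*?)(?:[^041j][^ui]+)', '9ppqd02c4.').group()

The pattern matches a character in [c-g], then zero or more of one of [3m0] (lazy) (captured); then any character except [041j], then one or more of any character except [ui] (non-capturing group).
The match spans [4:10] → 'd02c4.'.

'd02c4.'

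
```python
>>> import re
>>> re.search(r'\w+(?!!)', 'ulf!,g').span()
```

(0, 2)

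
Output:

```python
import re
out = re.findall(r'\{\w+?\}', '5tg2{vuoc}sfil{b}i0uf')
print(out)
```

Walking the string: at [4:10] → '{vuoc}'; at [14:17] → '{b}'.
Since nothing is captured, `findall` lists the 2 matched substrings directly.

['{vuoc}', '{b}']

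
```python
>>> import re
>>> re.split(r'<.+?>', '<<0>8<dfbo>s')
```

['', '8', 's']

`split` removes every match and returns the 3 fragments in between.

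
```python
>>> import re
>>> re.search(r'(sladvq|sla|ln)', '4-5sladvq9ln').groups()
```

('sladvq',)

Branches in `(...|...)` are attempted left-to-right; the first branch that allows the whole pattern to succeed is taken.
Unlike `match`, `search` isn't anchored — it looks for the pattern anywhere in the string.
The match spans [3:9] → 'sladvq'.
Captured: group 1 = 'sladvq'.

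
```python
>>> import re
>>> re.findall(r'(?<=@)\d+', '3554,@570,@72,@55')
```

The lookaround is zero-width — it requires the adjacent text to match without consuming it, so the asserted text isn't part of the match.
No capturing groups, so `findall` returns the 3 full match strings.

['570', '72', '55']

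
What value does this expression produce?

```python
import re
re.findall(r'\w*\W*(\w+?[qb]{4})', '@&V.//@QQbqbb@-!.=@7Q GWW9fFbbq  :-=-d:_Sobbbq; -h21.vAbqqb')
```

This matches zero or more of a word character, then zero or more of a non-word character; then one or more of a word character (lazy), then exactly 4 of one of [qb] (captured).
One capturing group, so `findall` returns just the captured substring from each match — 3 in all.

['QQbqbb', '_Sobbbq', 'vAbqqb']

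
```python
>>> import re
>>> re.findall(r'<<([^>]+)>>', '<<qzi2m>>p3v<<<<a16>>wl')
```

['qzi2m', '<<a16']

Matches: at [0:9] match '<<qzi2m>>', group 1 = 'qzi2m'; at [12:21] match '<<<<a16>>', group 1 = '<<a16'.
With a single group, `findall` returns only what that group captured — 2 items.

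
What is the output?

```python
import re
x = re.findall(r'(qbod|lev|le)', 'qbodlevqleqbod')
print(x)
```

['qbod', 'lev', 'le', 'qbod']

`|` is ordered: at each position the engine commits to the first alternative that works.
Scanning left to right: at [0:4] match 'qbod', group 1 = 'qbod'; at [4:7] match 'lev', group 1 = 'lev'; at [8:10] match 'le', group 1 = 'le'; at [10:14] match 'qbod', group 1 = 'qbod'.
`findall` collects group 1 from each match (4 total).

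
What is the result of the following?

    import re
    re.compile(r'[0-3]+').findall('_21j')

['21']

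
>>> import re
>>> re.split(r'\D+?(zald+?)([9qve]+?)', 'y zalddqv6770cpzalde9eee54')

Pattern: one or more of a non-digit (lazy); then the literal 'zal', then one or more of the literal 'd' (lazy) (captured); then one or more of one of [9qve] (lazy) (captured).
Matches to split on: at [0:8] → 'y zalddq'; at [13:20] → 'cpzalde'.
The group in the pattern means `split` returns the separators' captures alongside the pieces.

['', 'zaldd', 'q', 'v6770', 'zald', 'e', '9eee54']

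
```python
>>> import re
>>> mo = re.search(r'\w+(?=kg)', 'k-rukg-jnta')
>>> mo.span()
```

(2, 4)

The positive lookaround only admits positions where the adjacent text matches; those characters stay outside the span.
`re.search` tries every starting position until one works.
The match spans [2:4] → 'ru'.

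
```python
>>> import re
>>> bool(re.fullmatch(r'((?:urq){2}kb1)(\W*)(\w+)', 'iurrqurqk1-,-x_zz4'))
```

False

The pattern matches the literal 'urq' repeated 2 times, then the literal 'kb1' (captured); then zero or more of a non-word character (captured); then one or more of a word character (captured).
For `fullmatch`, every character of the input must be accounted for by the pattern.
Here the string isn't matched end-to-end, so the call returns None, and `bool(None)` is False.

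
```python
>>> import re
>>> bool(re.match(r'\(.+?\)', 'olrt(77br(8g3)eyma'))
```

False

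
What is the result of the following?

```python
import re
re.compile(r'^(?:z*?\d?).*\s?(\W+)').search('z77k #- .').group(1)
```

'.'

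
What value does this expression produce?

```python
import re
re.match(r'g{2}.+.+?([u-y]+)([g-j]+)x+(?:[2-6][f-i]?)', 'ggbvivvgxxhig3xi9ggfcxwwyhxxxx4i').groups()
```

('y', 'h')

Pattern: exactly 2 of a literal 'g', then one or more of any character, then one or more of any character (lazy); then one or more of a character in [u-y] (captured); then one or more of a character in [g-j] (captured); then one or more of a literal 'x'; then a character in [2-6], then optionally a character in [f-i] (non-capturing group).
With `match`, the pattern is implicitly anchored at the beginning.
The match spans [0:32] → 'ggbvivvgxxhig3xi9ggfcxwwyhxxxx4i'.
Captured: group 1 = 'y', group 2 = 'h'.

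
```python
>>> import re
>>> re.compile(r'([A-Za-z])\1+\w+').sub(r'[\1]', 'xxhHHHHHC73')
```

'[x]'

The backreference `\1` re-matches whatever the first group consumed, character for character.
Matches: at [0:11] → 'xxhHHHHHC73'.
The replacement refers to a captured group, so each match is rewritten using its own captured text.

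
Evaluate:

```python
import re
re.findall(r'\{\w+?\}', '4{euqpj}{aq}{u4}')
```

['{euqpj}', '{aq}', '{u4}']

With no groups in the pattern, `findall` gives back each whole match — 3 here.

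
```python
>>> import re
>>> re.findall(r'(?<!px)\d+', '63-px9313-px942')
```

['63', '313', '42']

Because the assertion is negative and zero-width, positions next to the forbidden text are skipped.
With no groups in the pattern, `findall` gives back each whole match — 3 here.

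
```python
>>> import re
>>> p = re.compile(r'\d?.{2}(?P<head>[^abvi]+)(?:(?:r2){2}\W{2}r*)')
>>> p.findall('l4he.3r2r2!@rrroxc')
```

Pattern: optionally a digit, then exactly 2 of any character; then one or more of any character except [abvi] (captured as 'head'); then the literal 'r2' repeated 2 times, then exactly 2 of a non-word character, then zero or more of the literal 'r' (non-capturing group).
`findall` collects group 1 from the one match (1 total).

['he.3']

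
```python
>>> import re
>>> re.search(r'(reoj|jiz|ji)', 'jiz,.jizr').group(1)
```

Alternation isn't longest-match — the leftmost alternative that fits at this position is chosen.
`re.search` scans for the first position where the pattern succeeds.
The match spans [0:3] → 'jiz'.
Captured: group 1 = 'jiz'.

'jiz'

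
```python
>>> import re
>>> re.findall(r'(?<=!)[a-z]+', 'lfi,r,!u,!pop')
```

['u', 'pop']

The lookaround is zero-width — it requires the adjacent text to match without consuming it, so the asserted text isn't part of the match.
Matches: at [7:8] → 'u'; at [10:13] → 'pop'.
With no groups in the pattern, `findall` gives back each whole match — 2 here.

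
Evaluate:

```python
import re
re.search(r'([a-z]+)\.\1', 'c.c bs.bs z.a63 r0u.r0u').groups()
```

After group 1 captures some text, `\1` only succeeds where that same text appears again.
`search` walks the string left to right and returns the first match it finds.
The match spans [0:3] → 'c.c'.
Captured: group 1 = 'c'.

('c',)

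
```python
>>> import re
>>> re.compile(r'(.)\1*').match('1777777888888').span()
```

(0, 1)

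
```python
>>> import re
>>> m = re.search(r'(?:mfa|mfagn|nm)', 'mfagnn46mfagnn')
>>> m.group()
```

`|` is ordered: at each position the engine commits to the first alternative that works.
Unlike `match`, `search` isn't anchored — it looks for the pattern anywhere in the string.
The match spans [0:3] → 'mfa'.

'mfa'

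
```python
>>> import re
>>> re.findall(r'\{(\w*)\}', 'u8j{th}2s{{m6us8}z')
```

['th', 'm6us8']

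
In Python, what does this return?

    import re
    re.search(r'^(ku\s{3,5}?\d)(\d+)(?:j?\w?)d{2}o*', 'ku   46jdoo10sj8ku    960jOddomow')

The pattern matches anchored at the start of the string; then the literal 'ku', then 3 to 5 of whitespace (lazy), then a digit (captured); then one or more of a digit (captured); then optionally the literal 'j', then optionally a word character (non-capturing group); then exactly 2 of a literal 'd', then zero or more of the literal 'o'.
`re.search` scans for the first position where the pattern succeeds.
Here no position works, so the call returns None.

None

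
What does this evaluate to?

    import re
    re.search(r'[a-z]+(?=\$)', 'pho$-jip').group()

'pho'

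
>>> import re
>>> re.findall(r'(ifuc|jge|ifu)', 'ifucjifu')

['ifuc', 'ifu']

`|` is ordered: at each position the engine commits to the first alternative that works.
Because there's exactly one group, `findall` drops the full match and keeps group 1 from each hit.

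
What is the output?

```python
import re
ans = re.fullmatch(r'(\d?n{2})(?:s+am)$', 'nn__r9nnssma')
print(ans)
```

Pattern: optionally a digit, then exactly 2 of the literal 'n' (captured); then one or more of a literal 's', then the literal 'am' (non-capturing group); then anchored at the end.
For `fullmatch`, every character of the input must be accounted for by the pattern.
Here the string isn't matched end-to-end, so the call returns None.

None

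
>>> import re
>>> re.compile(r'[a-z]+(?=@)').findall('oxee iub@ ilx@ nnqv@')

The lookaround is zero-width — it requires the adjacent text to match without consuming it, so the asserted text isn't part of the match.
Walking the string: at [5:8] → 'iub'; at [10:13] → 'ilx'; at [15:19] → 'nnqv'.
No capturing groups, so `findall` returns the 3 full match strings.

['iub', 'ilx', 'nnqv']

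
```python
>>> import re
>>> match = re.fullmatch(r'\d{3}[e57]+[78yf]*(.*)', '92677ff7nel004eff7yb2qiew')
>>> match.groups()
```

The match spans [0:25] → '92677ff7nel004eff7yb2qiew'.
Captured: group 1 = 'nel004eff7yb2qiew'.

('nel004eff7yb2qiew',)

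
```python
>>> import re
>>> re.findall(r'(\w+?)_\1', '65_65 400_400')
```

['65', '400']

`\1` is not a pattern — it's the concrete string captured by group 1, re-applied verbatim.
Walking the string: at [0:5] match '65_65', group 1 = '65'; at [6:13] match '400_400', group 1 = '400'.
With a single group, `findall` returns only what that group captured — 2 items.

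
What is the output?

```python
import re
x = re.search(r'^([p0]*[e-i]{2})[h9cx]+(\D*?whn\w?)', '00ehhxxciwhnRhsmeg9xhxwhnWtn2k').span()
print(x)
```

(0, 13)

Pattern: anchored at the start of the string; then zero or more of one of [p0], then exactly 2 of a character in [e-i] (captured); then one or more of one of [h9cx]; then zero or more of a non-digit (lazy), then the literal 'whn', then optionally a word character (captured).
The match spans [0:13] → '00ehhxxciwhnR'.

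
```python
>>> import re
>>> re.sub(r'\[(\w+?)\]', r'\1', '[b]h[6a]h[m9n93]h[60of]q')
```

'bh6ahm9n93h60ofq'

Matches: at [0:3] → '[b]'; at [4:8] → '[6a]'; at [9:16] → '[m9n93]'; at [17:23] → '[60of]'.
The replacement refers to a captured group, so each match is rewritten using its own captured text.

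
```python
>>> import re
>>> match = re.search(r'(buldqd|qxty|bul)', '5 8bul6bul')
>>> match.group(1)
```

'bul'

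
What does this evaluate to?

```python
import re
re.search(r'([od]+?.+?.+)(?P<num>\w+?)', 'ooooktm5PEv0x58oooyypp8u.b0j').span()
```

(0, 28)

This matches one or more of one of [od] (lazy), then one or more of any character (lazy), then one or more of any character (captured); then one or more of a word character (lazy) (captured as 'num').
`search` walks the string left to right and returns the first match it finds.
The match spans [0:28] → 'ooooktm5PEv0x58oooyypp8u.b0j'.
Captured: group 1 = 'ooooktm5PEv0x58oooyypp8u.b0', group 2 = 'j'.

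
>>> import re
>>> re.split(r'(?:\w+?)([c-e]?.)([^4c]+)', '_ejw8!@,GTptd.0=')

The pattern matches one or more of a word character (lazy) (non-capturing group); then optionally a character in [c-e], then any character (captured); then one or more of any character except [4c] (captured).
Because the quantifier is non-greedy, it stops expanding at the earliest point where the rest of the pattern can succeed.
Matches to split on: at [0:16] → '_ejw8!@,GTptd.0='.
The group in the pattern means `split` returns the separators' captures alongside the pieces.

['', 'ej', 'w8!@,GTptd.0=', '']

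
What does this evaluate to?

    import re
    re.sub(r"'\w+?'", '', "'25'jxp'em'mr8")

'jxpmr8'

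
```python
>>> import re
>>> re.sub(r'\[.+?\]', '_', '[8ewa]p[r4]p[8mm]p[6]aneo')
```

Matches: at [0:6] → '[8ewa]'; at [7:11] → '[r4]'; at [12:17] → '[8mm]'; at [18:21] → '[6]'.
`sub` substitutes '_' at each match site.

'_p_p_p_aneo'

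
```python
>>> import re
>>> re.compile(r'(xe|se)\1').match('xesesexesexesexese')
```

None

`\1` has to match the exact text group 1 already captured.
`re.match` only tries the pattern at the start of the string.
Here the string doesn't start with a match, so the call returns None.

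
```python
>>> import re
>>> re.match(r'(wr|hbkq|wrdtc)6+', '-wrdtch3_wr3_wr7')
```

None

`match` is anchored at position 0; if the pattern doesn't fit there, it returns None.
Here the pattern fails at index 0, so the call returns None.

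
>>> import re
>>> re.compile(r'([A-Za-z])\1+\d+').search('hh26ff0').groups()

('h',)

The match spans [0:4] → 'hh26'.
Captured: group 1 = 'h'.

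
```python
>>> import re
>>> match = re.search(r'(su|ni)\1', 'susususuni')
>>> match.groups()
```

A backreference is literal: `\1` must see the identical characters the first group matched.
`search` walks the string left to right and returns the first match it finds.
The match spans [0:4] → 'susu'.
Captured: group 1 = 'su'.

('su',)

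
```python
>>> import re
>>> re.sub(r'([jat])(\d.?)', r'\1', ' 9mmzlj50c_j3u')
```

The pattern matches one of [jat] (captured); then a digit, then optionally any character (captured).
Matches: at [6:9] → 'j50'; at [11:14] → 'j3u'.
Each match is replaced using the text its own group 1 captured.

' 9mmzljc_j'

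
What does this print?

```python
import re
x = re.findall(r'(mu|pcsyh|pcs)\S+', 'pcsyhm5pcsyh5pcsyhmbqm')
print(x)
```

['pcsyh']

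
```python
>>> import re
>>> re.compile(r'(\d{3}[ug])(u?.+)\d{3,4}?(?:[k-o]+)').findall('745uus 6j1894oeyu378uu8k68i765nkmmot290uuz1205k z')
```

`findall` packs the 2 group values into a tuple for every match.

[('745u', 'us 6j1894oeyu378uu8k68i765nkmmot290uuz1')]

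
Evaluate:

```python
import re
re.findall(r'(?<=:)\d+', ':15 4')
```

['15']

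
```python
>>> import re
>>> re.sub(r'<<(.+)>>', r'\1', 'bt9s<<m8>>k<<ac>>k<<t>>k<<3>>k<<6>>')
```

Matches: at [4:35] → '<<m8>>k<<ac>>k<<t>>k<<3>>k<<6>>'.
`\1` in the replacement pulls in group 1's text for each match.

'bt9sm8>>k<<ac>>k<<t>>k<<3>>k<<6'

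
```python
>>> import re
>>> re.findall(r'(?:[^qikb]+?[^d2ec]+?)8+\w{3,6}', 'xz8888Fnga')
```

['xz8888Fnga']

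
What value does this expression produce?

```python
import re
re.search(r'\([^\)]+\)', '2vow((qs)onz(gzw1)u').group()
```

`re.search` scans for the first position where the pattern succeeds.
The match spans [4:9] → '((qs)'.

'((qs)'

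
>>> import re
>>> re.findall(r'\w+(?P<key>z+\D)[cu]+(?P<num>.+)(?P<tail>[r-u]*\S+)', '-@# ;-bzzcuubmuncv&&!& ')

3 groups means the one result is a tuple of 3 captured strings — 1 here.

[('zc', 'bmuncv&&!', '&')]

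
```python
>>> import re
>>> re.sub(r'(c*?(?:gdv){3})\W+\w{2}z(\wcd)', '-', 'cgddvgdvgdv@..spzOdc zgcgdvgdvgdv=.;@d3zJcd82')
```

Pattern: zero or more of the literal 'c' (lazy), then the literal 'gdv' repeated 3 times (captured); then one or more of a non-word character, then exactly 2 of a word character, then a literal 'z'; then a word character, then the literal 'cd' (captured).
`sub` substitutes '-' at each match site.

'cgddvgdvgdv@..spzOdc zg-82'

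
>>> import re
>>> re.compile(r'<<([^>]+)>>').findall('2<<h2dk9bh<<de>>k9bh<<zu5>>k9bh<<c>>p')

['h2dk9bh<<de', 'zu5', 'c']

Walking the string: at [1:16] match '<<h2dk9bh<<de>>', group 1 = 'h2dk9bh<<de'; at [20:27] match '<<zu5>>', group 1 = 'zu5'; at [31:36] match '<<c>>', group 1 = 'c'.
`findall` collects group 1 from each match (3 total).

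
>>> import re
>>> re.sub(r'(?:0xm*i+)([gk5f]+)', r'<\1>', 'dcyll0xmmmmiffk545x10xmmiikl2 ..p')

This matches the literal '0x', then zero or more of the literal 'm', then one or more of the literal 'i' (non-capturing group); then one or more of one of [gk5f] (captured).
Matches: at [5:16] → '0xmmmmiffk5'; at [20:27] → '0xmmiik'.
`\1` in the replacement pulls in group 1's text for each match.

'dcyll<ffk5>45x1<k>l2 ..p'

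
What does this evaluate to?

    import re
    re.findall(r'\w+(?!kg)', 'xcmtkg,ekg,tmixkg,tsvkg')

['xcmtkg', 'ekg', 'tmixkg', 'tsvkg']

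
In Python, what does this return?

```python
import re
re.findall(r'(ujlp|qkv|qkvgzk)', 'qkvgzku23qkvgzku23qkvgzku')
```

The regex engine tests alternatives in the order written; an earlier branch that matches wins even if a later one would match more.
`findall` collects group 1 from each match (3 total).

['qkv', 'qkv', 'qkv']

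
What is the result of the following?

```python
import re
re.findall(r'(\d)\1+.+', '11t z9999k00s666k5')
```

`\1` is not a pattern — it's the concrete string captured by group 1, re-applied verbatim.
Walking the string: at [0:18] match '11t z9999k00s666k5', group 1 = '1'.
`findall` collects group 1 from the one match (1 total).

['1']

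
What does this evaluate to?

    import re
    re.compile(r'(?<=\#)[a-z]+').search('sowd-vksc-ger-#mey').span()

(15, 18)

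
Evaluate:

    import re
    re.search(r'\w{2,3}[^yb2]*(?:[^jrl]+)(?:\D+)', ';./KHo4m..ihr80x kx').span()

(3, 19)

The pattern matches 2 to 3 of a word character, then zero or more of any character except [yb2]; then one or more of any character except [jrl] (non-capturing group); then one or more of a non-digit (non-capturing group).
`re.search` tries every starting position until one works.
The match spans [3:19] → 'KHo4m..ihr80x kx'.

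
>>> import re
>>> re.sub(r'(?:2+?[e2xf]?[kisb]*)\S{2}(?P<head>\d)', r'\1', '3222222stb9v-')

'329v-'

The pattern matches one or more of the literal '2' (lazy), then optionally one of [e2xf], then zero or more of one of [kisb] (non-capturing group); then exactly 2 of a non-whitespace character; then a digit (captured as 'head').
Because the quantifier is non-greedy, it stops expanding at the earliest point where the rest of the pattern can succeed.
Matches: at [1:6] → '22222'; at [6:11] → '2stb9'.
Each match is replaced using the text its own group 1 captured.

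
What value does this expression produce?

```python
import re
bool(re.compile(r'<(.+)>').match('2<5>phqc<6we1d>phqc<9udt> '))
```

False

`match` is anchored at position 0; if the pattern doesn't fit there, it returns None.
Here the pattern fails at index 0, so the call returns None, and `bool(None)` is False.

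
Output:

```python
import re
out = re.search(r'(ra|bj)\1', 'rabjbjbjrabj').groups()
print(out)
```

('bj',)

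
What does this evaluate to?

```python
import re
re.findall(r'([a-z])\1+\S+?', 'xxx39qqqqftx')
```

['x', 'q']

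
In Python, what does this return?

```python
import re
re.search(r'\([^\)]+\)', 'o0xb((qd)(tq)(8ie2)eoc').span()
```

(4, 9)

`re.search` scans for the first position where the pattern succeeds.
The match spans [4:9] → '((qd)'.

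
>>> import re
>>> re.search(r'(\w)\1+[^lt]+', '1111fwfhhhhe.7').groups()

The match spans [0:14] → '1111fwfhhhhe.7'.
Captured: group 1 = '1'.

('1',)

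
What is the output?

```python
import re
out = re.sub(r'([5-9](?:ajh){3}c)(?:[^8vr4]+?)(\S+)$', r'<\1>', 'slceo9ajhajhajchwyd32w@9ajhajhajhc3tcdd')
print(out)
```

Each match is replaced using the text its own group 1 captured.

slceo9ajhajhajchwyd32w@<9ajhajhajhc>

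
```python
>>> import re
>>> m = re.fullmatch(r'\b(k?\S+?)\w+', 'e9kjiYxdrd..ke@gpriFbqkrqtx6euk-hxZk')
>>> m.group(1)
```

'e9kjiYxdrd..ke@gpriFbqkrqtx6euk-'

This matches a word boundary (`\b`, zero-width); then optionally the literal 'k', then one or more of a non-whitespace character (lazy) (captured); then one or more of a word character.
`fullmatch` succeeds only if the pattern covers the string from start to end.
The match spans [0:36] → 'e9kjiYxdrd..ke@gpriFbqkrqtx6euk-hxZk'.
Captured: group 1 = 'e9kjiYxdrd..ke@gpriFbqkrqtx6euk-'.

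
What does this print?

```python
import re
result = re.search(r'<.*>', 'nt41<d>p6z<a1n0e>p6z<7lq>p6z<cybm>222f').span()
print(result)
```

`re.search` scans for the first position where the pattern succeeds.
The match spans [4:34] → '<d>p6z<a1n0e>p6z<7lq>p6z<cybm>'.

(4, 34)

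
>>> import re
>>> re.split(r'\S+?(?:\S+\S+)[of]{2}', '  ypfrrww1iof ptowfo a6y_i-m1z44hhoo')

['  ', ' ', ' ', '']

This matches one or more of a non-whitespace character (lazy); then one or more of a non-whitespace character, then one or more of a non-whitespace character (non-capturing group); then exactly 2 of one of [of].
Matches to split on: at [2:13] → 'ypfrrww1iof'; at [14:20] → 'ptowfo'; at [21:36] → 'a6y_i-m1z44hhoo'.
`split` removes every match and returns the 4 fragments in between.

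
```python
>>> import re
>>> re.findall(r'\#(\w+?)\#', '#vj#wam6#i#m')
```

['vj', 'i']

Matches: at [0:4] match '#vj#', group 1 = 'vj'; at [8:11] match '#i#', group 1 = 'i'.
With a single group, `findall` returns only what that group captured — 2 items.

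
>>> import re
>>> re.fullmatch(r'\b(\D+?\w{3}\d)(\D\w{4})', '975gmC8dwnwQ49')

`fullmatch` succeeds only if the pattern covers the string from start to end.
Here there's no way to consume every character, so the call returns None.

None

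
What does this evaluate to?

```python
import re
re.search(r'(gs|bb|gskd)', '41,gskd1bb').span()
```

(3, 5)

Alternation tries branches left to right and keeps the first one that lets the overall match succeed at that position.
`search` walks the string left to right and returns the first match it finds.
The match spans [3:5] → 'gs'.
Captured: group 1 = 'gs'.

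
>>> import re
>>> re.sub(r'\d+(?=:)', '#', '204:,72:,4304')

'#:,#:,4304'

Because the assertion is zero-width, the text it checks is not consumed and won't appear in the result.
Matches: at [0:3] → '204'; at [5:7] → '72'.
`sub` substitutes '#' at each match site.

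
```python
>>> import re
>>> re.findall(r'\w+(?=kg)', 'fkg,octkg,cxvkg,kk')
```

['f', 'oct', 'cxv']

Because the assertion is zero-width, the text it checks is not consumed and won't appear in the result.
Since nothing is captured, `findall` lists the 3 matched substrings directly.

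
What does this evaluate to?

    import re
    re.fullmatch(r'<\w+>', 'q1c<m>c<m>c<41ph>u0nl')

None

`re.fullmatch` is like wrapping the pattern in `^…$` (in single-line mode).
Here there's no way to consume every character, so the call returns None.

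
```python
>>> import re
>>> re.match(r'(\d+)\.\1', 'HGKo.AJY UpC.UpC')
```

After group 1 captures some text, `\1` only succeeds where that same text appears again.
With `match`, the pattern is implicitly anchored at the beginning.
Here position 0 doesn't satisfy it, so the call returns None.

None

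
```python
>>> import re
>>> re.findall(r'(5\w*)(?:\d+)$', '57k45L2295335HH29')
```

Pattern: the literal '5', then zero or more of a word character (captured); then one or more of a digit (non-capturing group); then anchored at the end.
Matches: at [0:17] match '57k45L2295335HH29', group 1 = '57k45L2295335HH2'.
`findall` collects group 1 from the one match (1 total).

['57k45L2295335HH2']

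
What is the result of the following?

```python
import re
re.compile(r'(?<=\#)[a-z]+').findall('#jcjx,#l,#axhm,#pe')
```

['jcjx', 'l', 'axhm', 'pe']

The positive lookaround only admits positions where the adjacent text matches; those characters stay outside the span.
Walking the string: at [1:5] → 'jcjx'; at [7:8] → 'l'; at [10:14] → 'axhm'; at [16:18] → 'pe'.
`findall` yields the raw match text (4 of them) because the pattern has no groups.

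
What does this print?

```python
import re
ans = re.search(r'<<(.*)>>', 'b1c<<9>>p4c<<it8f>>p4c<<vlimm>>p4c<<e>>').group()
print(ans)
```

<<9>>p4c<<it8f>>p4c<<vlimm>>p4c<<e>>

`search` walks the string left to right and returns the first match it finds.
The match spans [3:39] → '<<9>>p4c<<it8f>>p4c<<vlimm>>p4c<<e>>'.
Captured: group 1 = '9>>p4c<<it8f>>p4c<<vlimm>>p4c<<e'.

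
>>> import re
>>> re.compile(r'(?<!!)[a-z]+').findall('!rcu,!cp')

The negative lookahead/lookbehind blocks any match where the forbidden context is present.
Matches: at [2:4] → 'cu'; at [7:8] → 'p'.
With no groups in the pattern, `findall` gives back each whole match — 2 here.

['cu', 'p']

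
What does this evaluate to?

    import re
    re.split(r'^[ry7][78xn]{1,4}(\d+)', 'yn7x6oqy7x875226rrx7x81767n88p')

['', '6', 'oqy7x875226rrx7x81767n88p']

This matches anchored at the start of the string; then one of [ry7], then 1 to 4 of one of [78xn]; then one or more of a digit (captured).
Matches to split on: at [0:5] → 'yn7x6'.
With a capturing group present, the delimiter's captured portion is kept in the result list.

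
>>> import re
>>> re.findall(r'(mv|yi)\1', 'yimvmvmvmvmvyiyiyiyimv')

['mv', 'mv', 'yi', 'yi']

After group 1 captures some text, `\1` only succeeds where that same text appears again.
With a single group, `findall` returns only what that group captured — 4 items.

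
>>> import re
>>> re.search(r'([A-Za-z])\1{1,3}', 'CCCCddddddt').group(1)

The backreference `\1` re-matches whatever the first group consumed, character for character.
Unlike `match`, `search` isn't anchored — it looks for the pattern anywhere in the string.
The match spans [0:4] → 'CCCC'.
Captured: group 1 = 'C'.

'C'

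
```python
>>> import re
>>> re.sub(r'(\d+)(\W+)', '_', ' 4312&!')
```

' _'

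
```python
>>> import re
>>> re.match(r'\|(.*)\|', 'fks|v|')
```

None

`re.match` won't scan ahead — the pattern has to work from the very first character.
Here position 0 doesn't satisfy it, so the call returns None.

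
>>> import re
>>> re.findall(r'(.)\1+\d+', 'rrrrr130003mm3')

A backreference is literal: `\1` must see the identical characters the first group matched.
Scanning left to right: at [0:11] match 'rrrrr130003', group 1 = 'r'; at [11:14] match 'mm3', group 1 = 'm'.
One capturing group, so `findall` returns just the captured substring from each match — 2 in all.

['r', 'm']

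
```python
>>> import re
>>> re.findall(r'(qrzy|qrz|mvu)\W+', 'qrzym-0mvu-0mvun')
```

['mvu']

Matches: at [7:11] match 'mvu-', group 1 = 'mvu'.
With a single group, `findall` returns only what that group captured — 1 item.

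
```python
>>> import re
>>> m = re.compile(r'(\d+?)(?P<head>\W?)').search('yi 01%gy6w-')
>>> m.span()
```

(3, 4)

The pattern matches one or more of a digit (lazy) (captured); then optionally a non-word character (captured as 'head').
The `?` after the quantifier makes it lazy — it takes as little as possible before letting the rest of the pattern try.
`search` walks the string left to right and returns the first match it finds.
The match spans [3:4] → '0'.
Captured: group 1 = '0', group 2 = ''.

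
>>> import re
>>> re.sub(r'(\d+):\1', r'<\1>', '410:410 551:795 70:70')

'<410> 551:795 <70>'

`\1` is not a pattern — it's the concrete string captured by group 1, re-applied verbatim.
Matches: at [0:7] → '410:410'; at [16:21] → '70:70'.
Each match is replaced using the text its own group 1 captured.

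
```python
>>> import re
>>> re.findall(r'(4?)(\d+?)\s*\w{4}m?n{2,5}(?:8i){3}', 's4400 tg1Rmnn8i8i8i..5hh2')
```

This matches optionally a literal '4' (captured); then one or more of a digit (lazy) (captured); then zero or more of whitespace, then exactly 4 of a word character, then optionally a literal 'm'; then 2 to 5 of a literal 'n', then the literal '8i' repeated 3 times.
`findall` packs the 2 group values into a tuple for every match.

[('4', '400')]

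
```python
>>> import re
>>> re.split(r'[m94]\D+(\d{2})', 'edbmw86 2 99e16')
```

['edb', '86', ' 2 9', '16', '']

This matches one of [m94], then one or more of a non-digit; then exactly 2 of a digit (captured).
With a capturing group present, the delimiter's captured portion is kept in the result list.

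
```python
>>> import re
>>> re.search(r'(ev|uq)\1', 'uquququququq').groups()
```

A backreference is literal: `\1` must see the identical characters the first group matched.
`re.search` tries every starting position until one works.
The match spans [0:4] → 'uquq'.
Captured: group 1 = 'uq'.

('uq',)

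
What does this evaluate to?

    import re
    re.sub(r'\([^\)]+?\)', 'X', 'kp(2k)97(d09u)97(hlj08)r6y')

Matches: at [2:6] → '(2k)'; at [8:14] → '(d09u)'; at [16:23] → '(hlj08)'.
Every occurrence is swapped for 'X'.

'kpX97X97Xr6y'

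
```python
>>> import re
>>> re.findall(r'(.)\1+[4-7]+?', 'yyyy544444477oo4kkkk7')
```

['y', '4', 'o', 'k']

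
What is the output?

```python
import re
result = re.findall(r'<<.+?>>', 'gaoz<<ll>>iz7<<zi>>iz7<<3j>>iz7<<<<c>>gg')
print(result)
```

['<<ll>>', '<<zi>>', '<<3j>>', '<<<<c>>']

Because the quantifier is non-greedy, it stops expanding at the earliest point where the rest of the pattern can succeed.
Matches: at [4:10] → '<<ll>>'; at [13:19] → '<<zi>>'; at [22:28] → '<<3j>>'; at [31:38] → '<<<<c>>'.
Since nothing is captured, `findall` lists the 4 matched substrings directly.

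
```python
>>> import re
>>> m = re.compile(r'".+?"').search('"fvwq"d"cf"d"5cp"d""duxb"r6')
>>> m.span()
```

(0, 6)

Unlike `match`, `search` isn't anchored — it looks for the pattern anywhere in the string.
The match spans [0:6] → '"fvwq"'.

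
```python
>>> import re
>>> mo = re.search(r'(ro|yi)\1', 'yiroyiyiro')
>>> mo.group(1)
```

'yi'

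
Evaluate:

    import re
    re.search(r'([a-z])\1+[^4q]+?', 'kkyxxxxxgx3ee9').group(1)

'k'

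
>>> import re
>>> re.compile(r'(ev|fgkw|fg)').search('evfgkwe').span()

(0, 2)

The match spans [0:2] → 'ev'.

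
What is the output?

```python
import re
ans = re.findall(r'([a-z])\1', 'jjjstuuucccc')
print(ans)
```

After group 1 captures some text, `\1` only succeeds where that same text appears again.
Scanning left to right: at [0:2] match 'jj', group 1 = 'j'; at [5:7] match 'uu', group 1 = 'u'; at [8:10] match 'cc', group 1 = 'c'; at [10:12] match 'cc', group 1 = 'c'.
One capturing group, so `findall` returns just the captured substring from each match — 4 in all.

['j', 'u', 'c', 'c']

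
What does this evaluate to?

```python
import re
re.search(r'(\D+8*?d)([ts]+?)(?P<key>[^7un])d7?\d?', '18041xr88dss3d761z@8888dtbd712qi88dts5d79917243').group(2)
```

'ss'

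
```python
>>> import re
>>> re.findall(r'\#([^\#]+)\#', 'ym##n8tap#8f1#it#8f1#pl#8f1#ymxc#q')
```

Matches: at [3:10] match '#n8tap#', group 1 = 'n8tap'; at [13:17] match '#it#', group 1 = 'it'; at [20:24] match '#pl#', group 1 = 'pl'; at [27:33] match '#ymxc#', group 1 = 'ymxc'.
Because there's exactly one group, `findall` drops the full match and keeps group 1 from each hit.

['n8tap', 'it', 'pl', 'ymxc']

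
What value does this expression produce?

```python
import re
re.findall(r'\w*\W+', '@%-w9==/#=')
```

['@%-', 'w9==/#=']

Pattern: zero or more of a word character; then one or more of a non-word character.
Scanning left to right: at [0:3] → '@%-'; at [3:10] → 'w9==/#='.
`findall` yields the raw match text (2 of them) because the pattern has no groups.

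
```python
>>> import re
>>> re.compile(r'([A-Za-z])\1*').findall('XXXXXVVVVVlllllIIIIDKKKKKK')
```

['X', 'V', 'l', 'I', 'D', 'K']

After group 1 captures some text, `\1` only succeeds where that same text appears again.
Walking the string: at [0:5] match 'XXXXX', group 1 = 'X'; at [5:10] match 'VVVVV', group 1 = 'V'; at [10:15] match 'lllll', group 1 = 'l'; at [15:19] match 'IIII', group 1 = 'I'; at [19:20] match 'D', group 1 = 'D'; ….
With a single group, `findall` returns only what that group captured — 6 items.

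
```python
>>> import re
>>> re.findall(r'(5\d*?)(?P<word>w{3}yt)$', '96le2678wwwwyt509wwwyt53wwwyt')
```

[('53', 'wwwyt')]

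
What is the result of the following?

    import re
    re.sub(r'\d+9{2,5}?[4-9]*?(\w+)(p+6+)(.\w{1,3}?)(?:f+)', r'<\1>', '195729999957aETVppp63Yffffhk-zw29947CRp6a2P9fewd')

'<57aETVpp>hk-zw<47CR>ewd'

This matches one or more of a digit, then 2 to 5 of a literal '9' (lazy), then zero or more of a character in [4-9] (lazy); then one or more of a word character (captured); then one or more of a literal 'p', then one or more of a literal '6' (captured); then any character, then 1 to 3 of a word character (lazy) (captured); then one or more of a literal 'f' (non-capturing group).
`\1` in the replacement pulls in group 1's text for each match.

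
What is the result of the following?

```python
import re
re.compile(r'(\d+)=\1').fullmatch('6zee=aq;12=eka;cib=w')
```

None

`fullmatch` succeeds only if the pattern covers the string from start to end.
Here the string isn't matched end-to-end, so the call returns None.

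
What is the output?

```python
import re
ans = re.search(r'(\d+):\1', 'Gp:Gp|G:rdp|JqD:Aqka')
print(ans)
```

`\1` is not a pattern — it's the concrete string captured by group 1, re-applied verbatim.
Unlike `match`, `search` isn't anchored — it looks for the pattern anywhere in the string.
Here no position works, so the call returns None.

None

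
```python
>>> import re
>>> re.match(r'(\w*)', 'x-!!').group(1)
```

Pattern: zero or more of a word character (captured).
`re.match` won't scan ahead — the pattern has to work from the very first character.
The match spans [0:1] → 'x'.
Captured: group 1 = 'x'.

'x'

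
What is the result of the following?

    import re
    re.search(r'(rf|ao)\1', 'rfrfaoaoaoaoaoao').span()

(0, 4)

`\1` is not a pattern — it's the concrete string captured by group 1, re-applied verbatim.
`search` walks the string left to right and returns the first match it finds.
The match spans [0:4] → 'rfrf'.
Captured: group 1 = 'rf'.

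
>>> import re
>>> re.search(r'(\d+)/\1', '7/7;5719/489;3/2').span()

(0, 3)

After group 1 captures some text, `\1` only succeeds where that same text appears again.
Unlike `match`, `search` isn't anchored — it looks for the pattern anywhere in the string.
The match spans [0:3] → '7/7'.
Captured: group 1 = '7'.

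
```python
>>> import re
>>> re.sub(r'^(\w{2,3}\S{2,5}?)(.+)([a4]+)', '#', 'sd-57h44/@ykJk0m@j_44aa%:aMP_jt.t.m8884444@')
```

Every occurrence is swapped for '#'.

'#@'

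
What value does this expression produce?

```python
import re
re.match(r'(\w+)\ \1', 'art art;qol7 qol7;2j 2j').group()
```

'art art'

`\1` is not a pattern — it's the concrete string captured by group 1, re-applied verbatim.
`match` is anchored at position 0; if the pattern doesn't fit there, it returns None.
The match spans [0:7] → 'art art'.
Captured: group 1 = 'art'.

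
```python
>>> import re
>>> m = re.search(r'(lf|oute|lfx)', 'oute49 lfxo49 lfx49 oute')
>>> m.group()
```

'oute'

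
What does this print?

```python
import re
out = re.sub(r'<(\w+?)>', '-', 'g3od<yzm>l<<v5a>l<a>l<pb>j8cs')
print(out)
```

Matches: at [4:9] → '<yzm>'; at [11:16] → '<v5a>'; at [17:20] → '<a>'; at [21:25] → '<pb>'.
Each match is replaced by '-'.

g3od-l<-l-l-j8cs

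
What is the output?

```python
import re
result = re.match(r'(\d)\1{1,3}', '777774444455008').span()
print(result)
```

(0, 4)

`re.match` only tries the pattern at the start of the string.
The match spans [0:4] → '7777'.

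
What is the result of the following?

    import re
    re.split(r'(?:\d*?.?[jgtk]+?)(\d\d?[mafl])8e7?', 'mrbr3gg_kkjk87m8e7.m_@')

['mrbr3gg', '87m', '.m_@']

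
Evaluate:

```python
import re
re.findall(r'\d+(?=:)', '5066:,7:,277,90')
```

['5066', '7']

Lookahead/lookbehind check context without consuming it, so the matched span excludes the asserted characters.
Walking the string: at [0:4] → '5066'; at [6:7] → '7'.
`findall` yields the raw match text (2 of them) because the pattern has no groups.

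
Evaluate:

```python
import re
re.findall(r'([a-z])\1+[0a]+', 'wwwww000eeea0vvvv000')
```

['w', 'e', 'v']

`\1` is not a pattern — it's the concrete string captured by group 1, re-applied verbatim.
Walking the string: at [0:8] match 'wwwww000', group 1 = 'w'; at [8:13] match 'eeea0', group 1 = 'e'; at [13:20] match 'vvvv000', group 1 = 'v'.
One capturing group, so `findall` returns just the captured substring from each match — 3 in all.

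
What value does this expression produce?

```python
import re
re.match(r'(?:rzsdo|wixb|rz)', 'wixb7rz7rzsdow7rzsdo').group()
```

'wixb'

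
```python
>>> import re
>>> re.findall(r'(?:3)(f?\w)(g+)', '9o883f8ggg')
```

[('f8', 'ggg')]

The pattern matches a literal '3' (non-capturing group); then optionally the literal 'f', then a word character (captured); then one or more of a literal 'g' (captured).
Matches: at [4:10] match '3f8ggg', groups = ('f8', 'ggg').
`findall` packs the 2 group values into a tuple for every match.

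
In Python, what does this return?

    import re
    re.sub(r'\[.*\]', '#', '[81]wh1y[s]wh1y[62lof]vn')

Matches: at [0:22] → '[81]wh1y[s]wh1y[62lof]'.
Each match is replaced by '#'.

'#vn'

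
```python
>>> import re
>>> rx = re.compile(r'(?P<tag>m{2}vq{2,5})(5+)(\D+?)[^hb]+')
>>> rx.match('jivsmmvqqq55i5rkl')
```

None

`match` is anchored at position 0; if the pattern doesn't fit there, it returns None.
Here the string doesn't start with a match, so the call returns None.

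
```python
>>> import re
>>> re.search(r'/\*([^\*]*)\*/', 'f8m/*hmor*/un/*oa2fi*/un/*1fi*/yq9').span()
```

The match spans [3:11] → '/*hmor*/'.

(3, 11)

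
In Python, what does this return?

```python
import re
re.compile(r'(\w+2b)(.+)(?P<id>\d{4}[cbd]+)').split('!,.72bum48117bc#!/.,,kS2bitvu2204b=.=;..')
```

The pattern matches one or more of a word character, then the literal '2b' (captured); then one or more of any character (captured); then exactly 4 of a digit, then one or more of one of [cbd] (captured as 'id').
Matches to split on: at [3:34] → '72bum48117bc#!/.,,kS2bitvu2204b'.
`re.split` interleaves the captured-group text with the surrounding fragments.

['!,.', '72b', 'um48117bc#!/.,,kS2bitvu', '2204b', '=.=;..']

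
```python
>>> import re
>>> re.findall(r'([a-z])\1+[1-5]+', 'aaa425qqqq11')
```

['a', 'q']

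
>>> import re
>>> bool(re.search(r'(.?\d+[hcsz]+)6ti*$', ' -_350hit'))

False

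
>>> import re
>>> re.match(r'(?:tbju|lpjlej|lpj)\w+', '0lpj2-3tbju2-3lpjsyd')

None

`re.match` only tries the pattern at the start of the string.
Here position 0 doesn't satisfy it, so the call returns None.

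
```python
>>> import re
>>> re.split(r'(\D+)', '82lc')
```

['82', 'lc', '']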